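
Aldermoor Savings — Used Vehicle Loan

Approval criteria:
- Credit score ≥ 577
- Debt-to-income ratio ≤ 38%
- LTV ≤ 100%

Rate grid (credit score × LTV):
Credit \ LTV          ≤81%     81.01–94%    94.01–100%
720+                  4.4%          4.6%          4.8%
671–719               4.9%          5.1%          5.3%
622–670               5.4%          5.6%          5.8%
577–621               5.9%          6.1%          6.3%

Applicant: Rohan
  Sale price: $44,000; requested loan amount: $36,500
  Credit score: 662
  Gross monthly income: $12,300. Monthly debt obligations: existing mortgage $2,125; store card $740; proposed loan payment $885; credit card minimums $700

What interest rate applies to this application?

Credit score 662 ≥ 577; Total monthly debts = (2,125 + 740 + 885 + 700) = 4,450. DTI: 4,450 ÷ 12,300 = 36.2%, within the 38% cap
Loan-to-value = 36,500/44,000 = 83% — pass (100% max)
Credit 662 → row 622–670; LTV 83% → column 81.01–94%. Grid cell → 5.6%.

5.6%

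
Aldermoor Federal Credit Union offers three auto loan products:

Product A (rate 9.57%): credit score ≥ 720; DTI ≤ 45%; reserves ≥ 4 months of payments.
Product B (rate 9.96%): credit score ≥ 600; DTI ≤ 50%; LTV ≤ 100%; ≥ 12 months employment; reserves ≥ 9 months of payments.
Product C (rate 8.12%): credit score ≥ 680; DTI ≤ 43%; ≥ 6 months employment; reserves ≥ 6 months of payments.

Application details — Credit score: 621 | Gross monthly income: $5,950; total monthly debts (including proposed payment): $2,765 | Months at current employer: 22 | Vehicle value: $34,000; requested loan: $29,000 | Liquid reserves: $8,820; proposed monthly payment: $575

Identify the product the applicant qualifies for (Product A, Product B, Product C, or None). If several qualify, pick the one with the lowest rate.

DTI = 2,765/5,950 = 46.5%.
LTV = 29,000/34,000 = 85.3%.
Reserves = 8,820/575 = 15.3 months.
Product A: score 621 < 720; DTI 46.5% > 45%; reserves 15.3 ≥ 4 mo → does not qualify.
Product B: score 621 ≥ 600; DTI 46.5% ≤ 50%; LTV 85.3% ≤ 100%; employment 22 ≥ 12 mo; reserves 15.3 ≥ 9 mo → qualifies.
Product C: score 621 < 680; DTI 46.5% > 43%; employment 22 ≥ 6 mo; reserves 15.3 ≥ 6 mo → does not qualify.

Product B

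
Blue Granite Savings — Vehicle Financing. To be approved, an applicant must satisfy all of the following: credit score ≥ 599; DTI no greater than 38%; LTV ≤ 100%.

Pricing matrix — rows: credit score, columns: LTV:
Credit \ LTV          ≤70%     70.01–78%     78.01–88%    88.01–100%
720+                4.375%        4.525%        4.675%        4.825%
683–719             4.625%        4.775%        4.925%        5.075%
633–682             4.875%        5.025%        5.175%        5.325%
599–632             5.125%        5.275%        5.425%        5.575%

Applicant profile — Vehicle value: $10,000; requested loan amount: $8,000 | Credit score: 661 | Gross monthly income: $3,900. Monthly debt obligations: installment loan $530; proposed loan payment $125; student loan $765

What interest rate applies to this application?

5.175%

Credit score 661 ≥ 599; Total monthly debts = (530 + 125 + 765) = 1,420. DTI: 1,420 ÷ 3,900 = 36.4%, within the 38% cap
LTV: 8,000 ÷ 10,000 = 80%, within 100% cap
Credit 661 → row 633–682; LTV 80% → column 78.01–88%. Grid cell → 5.175%.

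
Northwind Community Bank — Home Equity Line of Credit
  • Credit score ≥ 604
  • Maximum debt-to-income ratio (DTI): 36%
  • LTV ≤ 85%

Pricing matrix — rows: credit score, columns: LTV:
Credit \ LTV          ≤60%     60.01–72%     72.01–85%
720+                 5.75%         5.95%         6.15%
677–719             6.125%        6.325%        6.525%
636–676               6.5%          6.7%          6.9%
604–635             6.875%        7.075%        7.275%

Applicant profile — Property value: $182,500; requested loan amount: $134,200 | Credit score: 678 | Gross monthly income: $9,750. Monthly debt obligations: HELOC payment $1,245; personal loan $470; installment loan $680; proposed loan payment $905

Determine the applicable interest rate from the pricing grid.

Credit score 678 ≥ 604; Total monthly debts = (1,245 + 470 + 680 + 905) = 3,300. Debt-to-income = 3,300/9,750 = 33.8% — meets 36% limit
Loan-to-value = 134,200/182,500 = 73.5% — pass (85% max)
Credit 678 → row 677–719; LTV 73.5% → column 72.01–85%. Grid cell → 6.525%.

6.525%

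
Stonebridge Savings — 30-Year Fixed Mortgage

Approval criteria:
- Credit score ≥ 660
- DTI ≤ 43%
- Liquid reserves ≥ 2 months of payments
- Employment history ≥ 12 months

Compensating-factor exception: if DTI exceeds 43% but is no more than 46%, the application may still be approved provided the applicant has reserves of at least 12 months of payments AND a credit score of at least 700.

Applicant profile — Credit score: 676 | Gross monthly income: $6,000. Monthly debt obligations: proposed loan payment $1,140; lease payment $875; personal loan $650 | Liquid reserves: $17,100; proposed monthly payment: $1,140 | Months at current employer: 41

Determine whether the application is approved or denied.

Denied

Credit score 676 ≥ 660 (meets base)
Total debts = (1,140 + 875 + 650) = 2,665. DTI: 2,665 ÷ 6,000 = 44.4%, over the 43% base limit.
Liquid reserves cover 17,100/1,140 = 15.0 months — ≥ 2 required
Employment 41 ≥ 12 months
44.4% falls in the override range (43%–46%), so the compensating-factor test applies.
Override check — reserves: 15.0 mo (ok); score: 676 (below 700).
Compensating-factor requirement not fully met.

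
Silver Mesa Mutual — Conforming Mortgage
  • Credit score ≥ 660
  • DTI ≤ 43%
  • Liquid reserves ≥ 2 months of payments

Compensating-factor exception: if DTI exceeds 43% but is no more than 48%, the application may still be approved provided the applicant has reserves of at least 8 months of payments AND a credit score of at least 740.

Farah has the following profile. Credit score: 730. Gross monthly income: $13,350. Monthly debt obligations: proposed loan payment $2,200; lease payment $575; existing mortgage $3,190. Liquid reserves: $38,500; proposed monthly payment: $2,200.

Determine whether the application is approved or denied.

Denied

Credit score 730 ≥ 660 (meets base)
Total debts = (2,200 + 575 + 3,190) = 5,965. DTI = 5,965/13,350 = 44.7% > 43% — standard DTI limit exceeded.
Reserves: 38,500 ÷ 2,200 = 17.5 months (meets 2-month minimum)
44.7% falls in the override range (43%–48%), so the compensating-factor test applies.
Reserves 17.5 ≥ 8 months; credit score 730 < 740.
Override conditions not both satisfied; exception does not apply.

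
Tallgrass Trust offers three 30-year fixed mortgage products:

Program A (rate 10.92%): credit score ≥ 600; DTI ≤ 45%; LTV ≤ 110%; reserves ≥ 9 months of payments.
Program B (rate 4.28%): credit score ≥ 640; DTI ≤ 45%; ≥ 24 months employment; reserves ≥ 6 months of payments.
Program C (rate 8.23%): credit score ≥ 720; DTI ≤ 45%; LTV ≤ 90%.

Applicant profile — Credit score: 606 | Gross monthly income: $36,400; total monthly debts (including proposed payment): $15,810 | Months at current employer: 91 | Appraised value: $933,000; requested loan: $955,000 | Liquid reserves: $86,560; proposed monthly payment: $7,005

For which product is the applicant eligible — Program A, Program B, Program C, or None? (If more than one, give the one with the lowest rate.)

DTI = 15,810/36,400 = 43.4%.
LTV = 955,000/933,000 = 102.4%.
Reserves = 86,560/7,005 = 12.4 months.
Program A: score 606 ≥ 600; DTI 43.4% ≤ 45%; LTV 102.4% ≤ 110%; reserves 12.4 ≥ 9 mo → qualifies.
Program B: score 606 < 640; DTI 43.4% ≤ 45%; employment 91 ≥ 24 mo; reserves 12.4 ≥ 6 mo → does not qualify.
Program C: score 606 < 720; DTI 43.4% ≤ 45%; LTV 102.4% > 90% → does not qualify.

Program A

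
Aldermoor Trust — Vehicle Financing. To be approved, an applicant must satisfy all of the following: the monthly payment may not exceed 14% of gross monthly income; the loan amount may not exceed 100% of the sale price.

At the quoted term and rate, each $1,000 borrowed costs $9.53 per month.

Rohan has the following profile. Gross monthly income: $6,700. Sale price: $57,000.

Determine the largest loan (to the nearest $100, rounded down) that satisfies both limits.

$57,000

Payment cap: 14% × $6,700 = $938/month.
At $9.53 per $1,000, that supports 938/9.53 × 1,000 ≈ $98,426 → $98,400.
LTV cap: 100% × $57,000 = $57,000 → $57,000.
Binding constraint: loan-to-value.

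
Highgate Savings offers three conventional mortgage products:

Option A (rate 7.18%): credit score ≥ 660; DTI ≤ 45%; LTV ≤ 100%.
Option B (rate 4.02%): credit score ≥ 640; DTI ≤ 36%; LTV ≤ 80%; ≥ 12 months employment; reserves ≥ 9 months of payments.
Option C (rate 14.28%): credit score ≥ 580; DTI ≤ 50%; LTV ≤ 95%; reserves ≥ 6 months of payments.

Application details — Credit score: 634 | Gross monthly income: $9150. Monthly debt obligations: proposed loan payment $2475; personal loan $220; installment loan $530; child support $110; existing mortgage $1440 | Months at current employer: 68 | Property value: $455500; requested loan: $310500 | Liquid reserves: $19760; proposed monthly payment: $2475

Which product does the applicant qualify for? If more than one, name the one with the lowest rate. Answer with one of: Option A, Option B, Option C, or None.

Total debts = (2,475 + 220 + 530 + 110 + 1,440) = 4,775; DTI = 4,775/9,150 = 52.2%.
LTV = 310,500/455,500 = 68.2%.
Reserves = 19,760/2,475 = 8.0 months.
Option A: score 634 < 660; DTI 52.2% > 45%; LTV 68.2% ≤ 100% → does not qualify.
Option B: score 634 < 640; DTI 52.2% > 36%; LTV 68.2% ≤ 80%; employment 68 ≥ 12 mo; reserves 8.0 < 9 mo → does not qualify.
Option C: score 634 ≥ 580; DTI 52.2% > 50%; LTV 68.2% ≤ 95%; reserves 8.0 ≥ 6 mo → does not qualify.

None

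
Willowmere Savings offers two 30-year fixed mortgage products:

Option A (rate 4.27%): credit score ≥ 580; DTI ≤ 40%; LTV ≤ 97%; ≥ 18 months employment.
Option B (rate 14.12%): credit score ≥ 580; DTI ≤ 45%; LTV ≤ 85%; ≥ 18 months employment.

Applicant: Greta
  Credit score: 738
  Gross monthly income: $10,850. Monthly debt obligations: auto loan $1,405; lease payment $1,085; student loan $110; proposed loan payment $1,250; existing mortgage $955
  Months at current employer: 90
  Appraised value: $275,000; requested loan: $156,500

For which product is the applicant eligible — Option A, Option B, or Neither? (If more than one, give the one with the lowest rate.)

Total debts = (1,405 + 1,085 + 110 + 1,250 + 955) = 4,805; DTI = 4,805/10,850 = 44.3%.
LTV = 156,500/275,000 = 56.9%.
Option A: score 738 ≥ 580; DTI 44.3% > 40%; LTV 56.9% ≤ 97%; employment 90 ≥ 18 mo → does not qualify.
Option B: score 738 ≥ 580; DTI 44.3% ≤ 45%; LTV 56.9% ≤ 85%; employment 90 ≥ 18 mo → qualifies.

Option B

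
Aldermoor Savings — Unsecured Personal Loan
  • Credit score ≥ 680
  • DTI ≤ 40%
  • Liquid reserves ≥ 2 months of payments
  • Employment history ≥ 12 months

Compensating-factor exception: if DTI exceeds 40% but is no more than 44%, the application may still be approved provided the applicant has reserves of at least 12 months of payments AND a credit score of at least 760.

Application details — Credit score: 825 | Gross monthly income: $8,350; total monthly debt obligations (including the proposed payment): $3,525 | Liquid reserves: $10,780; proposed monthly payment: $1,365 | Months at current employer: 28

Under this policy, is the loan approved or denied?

Denied

Credit score 825 ≥ 680 (meets base)
DTI = 3,525/8,350 = 42.2% > 40% — standard DTI limit exceeded.
Reserves: 10,780 ÷ 1,365 = 7.9 months (meets 2-month minimum)
Employment 28 ≥ 12 months
42.2% falls in the override range (40%–44%), so the compensating-factor test applies.
Reserves 7.9 < 12 months; credit score 825 ≥ 760.
Compensating-factor requirement not fully met.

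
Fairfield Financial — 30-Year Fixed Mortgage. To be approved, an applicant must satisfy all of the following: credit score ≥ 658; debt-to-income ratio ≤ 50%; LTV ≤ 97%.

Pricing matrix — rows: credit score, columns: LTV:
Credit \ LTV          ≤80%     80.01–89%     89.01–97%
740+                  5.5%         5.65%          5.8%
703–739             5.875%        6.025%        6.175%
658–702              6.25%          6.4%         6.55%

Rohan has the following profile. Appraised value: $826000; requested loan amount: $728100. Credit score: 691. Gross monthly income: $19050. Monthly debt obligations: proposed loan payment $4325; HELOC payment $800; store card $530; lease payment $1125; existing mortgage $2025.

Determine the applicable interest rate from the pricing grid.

Credit score 691 ≥ 658; Total monthly debts = (4,325 + 800 + 530 + 1,125 + 2,025) = 8,805. DTI = 8,805/19,050 = 46.2% ≤ 50%
LTV = 728,100/826,000 = 88.1% ≤ 97%
Score 691 is in the 658–702 band; LTV 88.1% is in the 80.01–89% band → 6.4%.

6.4%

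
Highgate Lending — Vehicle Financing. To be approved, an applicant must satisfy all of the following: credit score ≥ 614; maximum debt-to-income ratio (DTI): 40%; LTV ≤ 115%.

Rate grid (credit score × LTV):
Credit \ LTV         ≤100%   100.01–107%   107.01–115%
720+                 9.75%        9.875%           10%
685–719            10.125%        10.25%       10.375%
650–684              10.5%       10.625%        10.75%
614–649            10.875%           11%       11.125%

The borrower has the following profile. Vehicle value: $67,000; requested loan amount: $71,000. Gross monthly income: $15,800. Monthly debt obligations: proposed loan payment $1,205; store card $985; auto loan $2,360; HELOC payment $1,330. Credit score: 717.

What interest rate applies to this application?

Credit score 717 ≥ 614; Total monthly debts = (1,205 + 985 + 2,360 + 1,330) = 5,880. DTI: 5,880 ÷ 15,800 = 37.2%, within the 40% cap
Loan-to-value = 71,000/67,000 = 106% — pass (115% max)
Score 717 is in the 685–719 band; LTV 106% is in the 100.01–107% band → 10.25%.

10.25%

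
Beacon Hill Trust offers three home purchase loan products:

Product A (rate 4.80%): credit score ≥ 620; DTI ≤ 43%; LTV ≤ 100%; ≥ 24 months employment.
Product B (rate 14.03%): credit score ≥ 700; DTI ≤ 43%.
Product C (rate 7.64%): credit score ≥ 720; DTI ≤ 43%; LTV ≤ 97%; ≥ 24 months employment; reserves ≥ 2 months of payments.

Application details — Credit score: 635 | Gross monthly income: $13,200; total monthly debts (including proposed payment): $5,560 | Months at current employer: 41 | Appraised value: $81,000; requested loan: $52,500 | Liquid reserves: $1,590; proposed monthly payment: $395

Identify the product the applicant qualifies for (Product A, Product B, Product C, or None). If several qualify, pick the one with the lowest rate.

DTI = 5,560/13,200 = 42.1%.
LTV = 52,500/81,000 = 64.8%.
Reserves = 1,590/395 = 4.0 months.
Product A: score 635 ≥ 620; DTI 42.1% ≤ 43%; LTV 64.8% ≤ 100%; employment 41 ≥ 24 mo → qualifies.
Product B: score 635 < 700; DTI 42.1% ≤ 43% → does not qualify.
Product C: score 635 < 720; DTI 42.1% ≤ 43%; LTV 64.8% ≤ 97%; employment 41 ≥ 24 mo; reserves 4.0 ≥ 2 mo → does not qualify.

Product A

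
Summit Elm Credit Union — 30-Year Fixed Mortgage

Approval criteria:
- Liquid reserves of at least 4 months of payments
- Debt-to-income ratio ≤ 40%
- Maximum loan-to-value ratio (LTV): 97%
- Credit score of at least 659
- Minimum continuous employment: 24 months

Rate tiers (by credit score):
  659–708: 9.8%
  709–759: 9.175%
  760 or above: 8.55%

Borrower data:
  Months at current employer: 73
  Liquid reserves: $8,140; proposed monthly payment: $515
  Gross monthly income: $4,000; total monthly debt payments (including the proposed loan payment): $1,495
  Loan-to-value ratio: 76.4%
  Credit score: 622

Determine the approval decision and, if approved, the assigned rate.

Denied

Credit score 622 < 659 (below minimum)
DTI = 1,495/4,000 = 37.4% ≤ 40%
Liquid reserves cover 8,140/515 = 15.8 months — ≥ 4 required
Employment 73 ≥ 24 months
LTV 76.4% ≤ 97%
Not all requirements met → denied.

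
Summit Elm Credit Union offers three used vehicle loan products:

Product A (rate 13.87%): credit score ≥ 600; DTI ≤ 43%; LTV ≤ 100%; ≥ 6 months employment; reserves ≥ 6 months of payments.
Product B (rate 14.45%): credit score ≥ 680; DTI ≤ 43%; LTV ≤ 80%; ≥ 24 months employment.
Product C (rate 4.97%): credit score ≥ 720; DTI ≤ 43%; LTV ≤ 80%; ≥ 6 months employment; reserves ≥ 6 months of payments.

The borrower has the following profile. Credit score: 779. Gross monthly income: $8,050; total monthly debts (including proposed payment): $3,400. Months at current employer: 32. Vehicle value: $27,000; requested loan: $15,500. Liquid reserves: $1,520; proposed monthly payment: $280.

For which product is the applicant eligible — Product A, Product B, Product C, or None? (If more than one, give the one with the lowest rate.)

Product B

DTI = 3,400/8,050 = 42.2%.
LTV = 15,500/27,000 = 57.4%.
Reserves = 1,520/280 = 5.4 months.
Product A: score 779 ≥ 600; DTI 42.2% ≤ 43%; LTV 57.4% ≤ 100%; employment 32 ≥ 6 mo; reserves 5.4 < 6 mo → does not qualify.
Product B: score 779 ≥ 680; DTI 42.2% ≤ 43%; LTV 57.4% ≤ 80%; employment 32 ≥ 24 mo → qualifies.
Product C: score 779 ≥ 720; DTI 42.2% ≤ 43%; LTV 57.4% ≤ 80%; employment 32 ≥ 6 mo; reserves 5.4 < 6 mo → does not qualify.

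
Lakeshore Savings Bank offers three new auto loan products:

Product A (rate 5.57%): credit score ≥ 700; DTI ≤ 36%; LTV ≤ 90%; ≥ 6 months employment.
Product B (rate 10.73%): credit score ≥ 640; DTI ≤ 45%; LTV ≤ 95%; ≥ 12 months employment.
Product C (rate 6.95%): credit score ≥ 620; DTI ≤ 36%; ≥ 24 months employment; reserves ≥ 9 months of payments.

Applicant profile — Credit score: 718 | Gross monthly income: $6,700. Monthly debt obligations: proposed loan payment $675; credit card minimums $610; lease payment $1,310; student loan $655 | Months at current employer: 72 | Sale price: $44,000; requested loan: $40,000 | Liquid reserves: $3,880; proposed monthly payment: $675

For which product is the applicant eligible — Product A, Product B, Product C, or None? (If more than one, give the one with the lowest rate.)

Total debts = (675 + 610 + 1,310 + 655) = 3,250; DTI = 3,250/6,700 = 48.5%.
LTV = 40,000/44,000 = 90.9%.
Reserves = 3,880/675 = 5.7 months.
Product A: score 718 ≥ 700; DTI 48.5% > 36%; LTV 90.9% > 90%; employment 72 ≥ 6 mo → does not qualify.
Product B: score 718 ≥ 640; DTI 48.5% > 45%; LTV 90.9% ≤ 95%; employment 72 ≥ 12 mo → does not qualify.
Product C: score 718 ≥ 620; DTI 48.5% > 36%; employment 72 ≥ 24 mo; reserves 5.7 < 9 mo → does not qualify.

None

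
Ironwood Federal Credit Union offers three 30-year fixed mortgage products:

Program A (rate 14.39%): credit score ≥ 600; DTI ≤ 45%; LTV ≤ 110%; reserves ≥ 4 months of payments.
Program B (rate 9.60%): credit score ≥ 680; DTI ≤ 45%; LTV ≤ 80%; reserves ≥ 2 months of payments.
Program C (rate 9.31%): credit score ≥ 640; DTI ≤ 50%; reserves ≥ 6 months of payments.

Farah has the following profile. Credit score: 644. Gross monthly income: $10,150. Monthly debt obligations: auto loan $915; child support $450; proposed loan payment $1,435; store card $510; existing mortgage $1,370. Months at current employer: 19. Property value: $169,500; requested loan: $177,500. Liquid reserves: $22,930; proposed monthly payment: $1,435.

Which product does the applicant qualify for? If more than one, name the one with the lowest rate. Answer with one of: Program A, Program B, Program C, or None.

Program C

Total debts = (915 + 450 + 1,435 + 510 + 1,370) = 4,680; DTI = 4,680/10,150 = 46.1%.
LTV = 177,500/169,500 = 104.7%.
Reserves = 22,930/1,435 = 16.0 months.
Program A: score 644 ≥ 600; DTI 46.1% > 45%; LTV 104.7% ≤ 110%; reserves 16.0 ≥ 4 mo → does not qualify.
Program B: score 644 < 680; DTI 46.1% > 45%; LTV 104.7% > 80%; reserves 16.0 ≥ 2 mo → does not qualify.
Program C: score 644 ≥ 640; DTI 46.1% ≤ 50%; reserves 16.0 ≥ 6 mo → qualifies.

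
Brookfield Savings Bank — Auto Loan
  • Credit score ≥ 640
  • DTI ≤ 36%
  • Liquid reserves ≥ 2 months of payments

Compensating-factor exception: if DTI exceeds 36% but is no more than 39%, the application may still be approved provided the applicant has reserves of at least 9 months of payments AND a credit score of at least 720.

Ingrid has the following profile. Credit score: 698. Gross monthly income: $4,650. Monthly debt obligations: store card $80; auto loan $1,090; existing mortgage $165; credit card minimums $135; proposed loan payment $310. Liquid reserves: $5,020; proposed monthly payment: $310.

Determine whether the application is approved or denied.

Credit score 698 ≥ 640 (meets base)
Total debts = (80 + 1,090 + 165 + 135 + 310) = 1,780. DTI: 1,780 ÷ 4,650 = 38.3%, over the 36% base limit.
Liquid reserves cover 5,020/310 = 16.2 months — ≥ 2 required
DTI 38.3% is within the 36%–39% exception band; checking compensating factors.
Reserves 16.2 ≥ 9 months; credit score 698 < 720.
Override conditions not both satisfied; exception does not apply.

Denied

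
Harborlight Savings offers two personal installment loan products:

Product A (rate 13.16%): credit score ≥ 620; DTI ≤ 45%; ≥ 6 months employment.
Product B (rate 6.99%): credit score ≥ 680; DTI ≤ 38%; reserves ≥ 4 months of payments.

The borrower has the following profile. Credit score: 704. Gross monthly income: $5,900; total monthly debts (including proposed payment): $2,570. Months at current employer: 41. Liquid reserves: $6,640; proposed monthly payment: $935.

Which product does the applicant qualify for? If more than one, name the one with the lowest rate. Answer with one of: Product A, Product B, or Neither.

DTI = 2,570/5,900 = 43.6%.
Reserves = 6,640/935 = 7.1 months.
Product A: score 704 ≥ 620; DTI 43.6% ≤ 45%; employment 41 ≥ 6 mo → qualifies.
Product B: score 704 ≥ 680; DTI 43.6% > 38%; reserves 7.1 ≥ 4 mo → does not qualify.

Product A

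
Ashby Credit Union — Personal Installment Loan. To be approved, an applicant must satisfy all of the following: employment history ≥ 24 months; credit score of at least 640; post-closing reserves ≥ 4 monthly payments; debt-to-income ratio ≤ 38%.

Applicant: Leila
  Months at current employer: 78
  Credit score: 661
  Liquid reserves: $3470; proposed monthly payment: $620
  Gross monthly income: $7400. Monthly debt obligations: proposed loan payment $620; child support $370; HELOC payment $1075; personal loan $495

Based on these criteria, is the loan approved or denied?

Employment 78 ≥ 24 months
Credit score 661 ≥ 640 (meets)
Reserves: 3,470 ÷ 620 = 5.6 months (meets 4-month minimum)
Total monthly debts = (620 + 370 + 1,075 + 495) = 2,560. DTI: 2,560 ÷ 7,400 = 34.6%, within the 38% cap
All criteria satisfied.

Approved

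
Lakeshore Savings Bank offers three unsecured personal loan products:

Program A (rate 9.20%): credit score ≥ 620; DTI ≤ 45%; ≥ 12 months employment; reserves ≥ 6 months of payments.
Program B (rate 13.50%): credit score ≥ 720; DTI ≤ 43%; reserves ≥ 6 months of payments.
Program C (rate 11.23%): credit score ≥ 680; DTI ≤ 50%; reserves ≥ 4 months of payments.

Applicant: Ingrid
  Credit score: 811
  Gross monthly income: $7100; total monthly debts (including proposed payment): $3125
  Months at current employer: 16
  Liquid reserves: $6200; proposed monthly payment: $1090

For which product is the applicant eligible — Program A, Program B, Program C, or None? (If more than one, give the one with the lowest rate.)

Program C

DTI = 3,125/7,100 = 44%.
Reserves = 6,200/1,090 = 5.7 months.
Program A: score 811 ≥ 620; DTI 44% ≤ 45%; employment 16 ≥ 12 mo; reserves 5.7 < 6 mo → does not qualify.
Program B: score 811 ≥ 720; DTI 44% > 43%; reserves 5.7 < 6 mo → does not qualify.
Program C: score 811 ≥ 680; DTI 44% ≤ 50%; reserves 5.7 ≥ 4 mo → qualifies.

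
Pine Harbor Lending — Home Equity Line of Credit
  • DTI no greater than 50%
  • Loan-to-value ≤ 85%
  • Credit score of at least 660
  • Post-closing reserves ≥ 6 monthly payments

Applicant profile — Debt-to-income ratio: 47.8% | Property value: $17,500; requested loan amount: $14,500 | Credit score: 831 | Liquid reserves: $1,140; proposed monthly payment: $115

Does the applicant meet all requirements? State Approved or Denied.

Approved

Debt-to-income 47.8% vs 50% cap — pass
LTV: 14,500 ÷ 17,500 = 82.9%, within 85% cap
Credit score 831 ≥ 660 (meets)
Liquid reserves cover 1,140/115 = 9.9 months — ≥ 6 required
All criteria satisfied.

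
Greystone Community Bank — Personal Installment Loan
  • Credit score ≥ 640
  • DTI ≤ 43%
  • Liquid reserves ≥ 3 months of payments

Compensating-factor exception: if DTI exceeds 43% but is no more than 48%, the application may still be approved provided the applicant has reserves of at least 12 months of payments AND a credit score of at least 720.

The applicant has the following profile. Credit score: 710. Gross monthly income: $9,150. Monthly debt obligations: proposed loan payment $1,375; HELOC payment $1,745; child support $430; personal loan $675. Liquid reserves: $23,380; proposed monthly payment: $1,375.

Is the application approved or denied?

Denied

Credit score 710 ≥ 640 (meets base)
Total debts = (1,375 + 1,745 + 430 + 675) = 4,225. DTI = 4,225/9,150 = 46.2% > 43% — standard DTI limit exceeded.
Reserves: 23,380 ÷ 1,375 = 17.0 months (meets 3-month minimum)
46.2% falls in the override range (43%–48%), so the compensating-factor test applies.
Override check — reserves: 17.0 mo (ok); score: 710 (below 720).
Override conditions not both satisfied; exception does not apply.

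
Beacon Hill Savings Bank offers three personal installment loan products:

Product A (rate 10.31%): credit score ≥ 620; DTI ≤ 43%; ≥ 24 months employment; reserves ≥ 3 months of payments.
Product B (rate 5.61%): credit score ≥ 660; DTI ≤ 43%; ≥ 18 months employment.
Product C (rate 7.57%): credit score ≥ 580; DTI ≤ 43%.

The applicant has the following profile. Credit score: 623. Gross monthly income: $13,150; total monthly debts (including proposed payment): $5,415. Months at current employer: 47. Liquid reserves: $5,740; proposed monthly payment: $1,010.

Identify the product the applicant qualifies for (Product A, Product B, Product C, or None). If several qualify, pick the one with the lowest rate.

Product C

DTI = 5,415/13,150 = 41.2%.
Reserves = 5,740/1,010 = 5.7 months.
Product A: score 623 ≥ 620; DTI 41.2% ≤ 43%; employment 47 ≥ 24 mo; reserves 5.7 ≥ 3 mo → qualifies.
Product B: score 623 < 660; DTI 41.2% ≤ 43%; employment 47 ≥ 18 mo → does not qualify.
Product C: score 623 ≥ 580; DTI 41.2% ≤ 43% → qualifies.
Qualifying: Product A, Product C. Lowest rate is 7.57% → Product C.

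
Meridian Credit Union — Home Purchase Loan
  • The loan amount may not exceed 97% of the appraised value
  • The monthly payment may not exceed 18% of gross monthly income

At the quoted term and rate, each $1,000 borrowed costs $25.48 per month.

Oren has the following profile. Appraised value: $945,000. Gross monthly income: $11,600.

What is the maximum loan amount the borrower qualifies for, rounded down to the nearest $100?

Payment cap: 18% × $11,600 = $2,088/month.
At $25.48 per $1,000, that supports 2,088/25.48 × 1,000 ≈ $81,946 → $81,900.
LTV cap: 97% × $945,000 = $916,650 → $916,600.
Binding constraint: payment-to-income.

$81,900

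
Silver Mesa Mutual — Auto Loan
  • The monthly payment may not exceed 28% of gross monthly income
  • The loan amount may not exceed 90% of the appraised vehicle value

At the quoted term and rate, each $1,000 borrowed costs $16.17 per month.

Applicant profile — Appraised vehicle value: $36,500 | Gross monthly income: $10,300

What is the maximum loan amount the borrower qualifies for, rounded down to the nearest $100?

Payment cap: 28% × $10,300 = $2,884/month.
At $16.17 per $1,000, that supports 2,884/16.17 × 1,000 ≈ $178,354 → $178,300.
LTV cap: 90% × $36,500 = $32,850 → $32,800.
Binding constraint: loan-to-value.

$32,800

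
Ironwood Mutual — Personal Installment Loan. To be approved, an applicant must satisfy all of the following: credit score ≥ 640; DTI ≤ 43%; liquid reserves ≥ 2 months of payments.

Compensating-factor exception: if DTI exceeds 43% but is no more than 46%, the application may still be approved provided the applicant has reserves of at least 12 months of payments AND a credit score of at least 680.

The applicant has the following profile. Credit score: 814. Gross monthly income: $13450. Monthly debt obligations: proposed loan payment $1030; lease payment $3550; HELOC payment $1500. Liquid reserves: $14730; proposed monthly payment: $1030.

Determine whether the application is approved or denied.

Credit score 814 ≥ 640 (meets base)
Total debts = (1,030 + 3,550 + 1,500) = 6,080. DTI: 6,080 ÷ 13,450 = 45.2%, over the 43% base limit.
Reserves: 14,730 ÷ 1,030 = 14.3 months (meets 2-month minimum)
DTI 45.2% is within the 43%–46% exception band; checking compensating factors.
Override check — reserves: 14.3 mo (ok); score: 814 (ok).
Both override conditions satisfied; DTI exception granted.

Approved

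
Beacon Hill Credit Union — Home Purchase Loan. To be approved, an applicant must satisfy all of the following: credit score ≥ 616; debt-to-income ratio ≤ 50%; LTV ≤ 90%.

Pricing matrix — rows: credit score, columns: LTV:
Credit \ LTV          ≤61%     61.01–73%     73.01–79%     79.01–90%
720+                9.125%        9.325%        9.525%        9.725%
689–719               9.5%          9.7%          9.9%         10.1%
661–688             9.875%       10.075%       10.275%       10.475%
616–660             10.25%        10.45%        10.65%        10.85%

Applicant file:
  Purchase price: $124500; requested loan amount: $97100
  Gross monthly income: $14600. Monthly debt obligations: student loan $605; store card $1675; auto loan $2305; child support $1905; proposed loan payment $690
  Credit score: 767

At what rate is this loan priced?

9.525%

Credit score 767 ≥ 616; Total monthly debts = (605 + 1,675 + 2,305 + 1,905 + 690) = 7,180. DTI: 7,180 ÷ 14,600 = 49.2%, within the 50% cap
LTV = 97,100/124,500 = 78% ≤ 90%
Row: 767 falls in 720+. Column: 78% falls in 73.01–79%. Rate = 9.525%.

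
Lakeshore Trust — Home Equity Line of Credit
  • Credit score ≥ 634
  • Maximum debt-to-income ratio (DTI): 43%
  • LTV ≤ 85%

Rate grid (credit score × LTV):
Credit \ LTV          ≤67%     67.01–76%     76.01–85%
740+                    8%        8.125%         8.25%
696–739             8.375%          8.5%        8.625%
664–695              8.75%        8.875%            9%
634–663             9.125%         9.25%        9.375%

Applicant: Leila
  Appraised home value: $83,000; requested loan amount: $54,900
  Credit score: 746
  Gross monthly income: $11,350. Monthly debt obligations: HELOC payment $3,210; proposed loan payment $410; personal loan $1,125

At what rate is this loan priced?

Credit score 746 ≥ 634; Total monthly debts = (3,210 + 410 + 1,125) = 4,745. Debt-to-income = 4,745/11,350 = 41.8% — meets 43% limit
LTV = 54,900/83,000 = 66.1% ≤ 85%
Score 746 is in the 740+ band; LTV 66.1% is in the ≤67% band → 8%.

8%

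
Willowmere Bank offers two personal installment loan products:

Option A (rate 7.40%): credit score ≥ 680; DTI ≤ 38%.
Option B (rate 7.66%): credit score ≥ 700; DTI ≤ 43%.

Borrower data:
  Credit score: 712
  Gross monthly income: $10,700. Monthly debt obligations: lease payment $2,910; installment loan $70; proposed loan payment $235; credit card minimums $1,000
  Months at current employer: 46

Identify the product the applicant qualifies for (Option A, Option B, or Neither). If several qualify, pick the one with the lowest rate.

Option B

Total debts = (2,910 + 70 + 235 + 1,000) = 4,215; DTI = 4,215/10,700 = 39.4%.
Option A: score 712 ≥ 680; DTI 39.4% > 38% → does not qualify.
Option B: score 712 ≥ 700; DTI 39.4% ≤ 43% → qualifies.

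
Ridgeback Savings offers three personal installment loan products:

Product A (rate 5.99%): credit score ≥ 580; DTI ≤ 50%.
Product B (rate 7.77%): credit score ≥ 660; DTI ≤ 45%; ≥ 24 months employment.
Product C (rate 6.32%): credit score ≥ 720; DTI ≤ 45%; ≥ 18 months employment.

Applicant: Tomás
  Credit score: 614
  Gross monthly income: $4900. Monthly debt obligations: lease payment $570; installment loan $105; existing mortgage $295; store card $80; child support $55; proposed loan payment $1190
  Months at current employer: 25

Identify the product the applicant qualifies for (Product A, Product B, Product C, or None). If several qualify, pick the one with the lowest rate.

Total debts = (570 + 105 + 295 + 80 + 55 + 1,190) = 2,295; DTI = 2,295/4,900 = 46.8%.
Product A: score 614 ≥ 580; DTI 46.8% ≤ 50% → qualifies.
Product B: score 614 < 660; DTI 46.8% > 45%; employment 25 ≥ 24 mo → does not qualify.
Product C: score 614 < 720; DTI 46.8% > 45%; employment 25 ≥ 18 mo → does not qualify.

Product A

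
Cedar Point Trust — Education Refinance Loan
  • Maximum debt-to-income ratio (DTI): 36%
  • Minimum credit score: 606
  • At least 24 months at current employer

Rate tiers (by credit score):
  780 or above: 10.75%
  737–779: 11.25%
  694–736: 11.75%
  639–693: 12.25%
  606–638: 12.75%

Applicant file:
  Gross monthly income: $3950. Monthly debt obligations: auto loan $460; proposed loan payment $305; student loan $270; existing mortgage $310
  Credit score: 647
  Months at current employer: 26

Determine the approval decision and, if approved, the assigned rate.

Approved at 12.25%

Credit score 647 ≥ 606 (meets minimum)
Employment 26 ≥ 24 months
Total monthly debts = (460 + 305 + 270 + 310) = 1,345. Debt-to-income = 1,345/3,950 = 34.1% — meets 36% limit
All requirements met. Score 647 falls in the 639–693 tier → 12.25%.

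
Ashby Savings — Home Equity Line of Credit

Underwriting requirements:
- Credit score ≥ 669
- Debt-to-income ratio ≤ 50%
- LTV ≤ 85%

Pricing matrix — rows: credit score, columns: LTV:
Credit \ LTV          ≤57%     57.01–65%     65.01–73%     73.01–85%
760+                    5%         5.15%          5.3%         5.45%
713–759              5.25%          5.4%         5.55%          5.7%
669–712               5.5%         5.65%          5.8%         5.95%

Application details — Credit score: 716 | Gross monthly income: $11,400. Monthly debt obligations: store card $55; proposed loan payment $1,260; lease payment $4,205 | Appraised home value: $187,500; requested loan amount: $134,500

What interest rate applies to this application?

5.55%

Credit score 716 ≥ 669; Total monthly debts = (55 + 1,260 + 4,205) = 5,520. Debt-to-income = 5,520/11,400 = 48.4% — meets 50% limit
Loan-to-value = 134,500/187,500 = 71.7% — pass (85% max)
Credit 716 → row 713–759; LTV 71.7% → column 65.01–73%. Grid cell → 5.55%.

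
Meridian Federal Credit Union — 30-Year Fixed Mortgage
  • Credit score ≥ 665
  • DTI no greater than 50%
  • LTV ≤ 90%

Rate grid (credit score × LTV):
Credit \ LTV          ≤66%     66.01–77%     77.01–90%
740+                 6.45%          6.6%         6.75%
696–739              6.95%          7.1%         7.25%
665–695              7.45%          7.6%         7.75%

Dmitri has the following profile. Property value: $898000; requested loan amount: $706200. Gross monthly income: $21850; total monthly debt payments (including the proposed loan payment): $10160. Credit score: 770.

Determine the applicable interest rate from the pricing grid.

6.75%

Credit score 770 ≥ 665; Debt-to-income = 10,160/21,850 = 46.5% — meets 50% limit
Loan-to-value = 706,200/898,000 = 78.6% — pass (90% max)
Row: 770 falls in 740+. Column: 78.6% falls in 77.01–90%. Rate = 6.75%.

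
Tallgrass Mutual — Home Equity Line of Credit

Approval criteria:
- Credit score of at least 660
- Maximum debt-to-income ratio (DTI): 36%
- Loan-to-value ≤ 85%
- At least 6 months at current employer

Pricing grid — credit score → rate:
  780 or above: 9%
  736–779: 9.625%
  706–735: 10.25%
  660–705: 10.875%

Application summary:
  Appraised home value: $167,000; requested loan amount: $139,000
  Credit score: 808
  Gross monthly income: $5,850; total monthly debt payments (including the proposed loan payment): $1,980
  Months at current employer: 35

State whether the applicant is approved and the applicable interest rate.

Approved at 9%

Credit score 808 ≥ 660 (meets minimum)
Employment 35 ≥ 6 months
DTI = 1,980/5,850 = 33.8% ≤ 36%
LTV = 139,000/167,000 = 83.2% ≤ 85%
All requirements met. Score 808 falls in the 780 or above tier → 9%.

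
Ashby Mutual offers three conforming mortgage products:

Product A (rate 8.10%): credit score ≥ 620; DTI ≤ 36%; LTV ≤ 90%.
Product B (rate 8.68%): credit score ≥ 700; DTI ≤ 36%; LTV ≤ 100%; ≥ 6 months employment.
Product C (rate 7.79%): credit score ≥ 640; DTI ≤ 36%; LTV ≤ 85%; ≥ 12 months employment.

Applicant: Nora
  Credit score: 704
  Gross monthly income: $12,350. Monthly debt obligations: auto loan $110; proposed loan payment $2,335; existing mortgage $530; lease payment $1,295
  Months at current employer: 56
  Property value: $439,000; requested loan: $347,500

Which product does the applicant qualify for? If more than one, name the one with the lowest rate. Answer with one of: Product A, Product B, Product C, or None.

Total debts = (110 + 2,335 + 530 + 1,295) = 4,270; DTI = 4,270/12,350 = 34.6%.
LTV = 347,500/439,000 = 79.2%.
Product A: score 704 ≥ 620; DTI 34.6% ≤ 36%; LTV 79.2% ≤ 90% → qualifies.
Product B: score 704 ≥ 700; DTI 34.6% ≤ 36%; LTV 79.2% ≤ 100%; employment 56 ≥ 6 mo → qualifies.
Product C: score 704 ≥ 640; DTI 34.6% ≤ 36%; LTV 79.2% ≤ 85%; employment 56 ≥ 12 mo → qualifies.
Qualifying: Product A, Product B, Product C. Lowest rate is 7.79% → Product C.

Product C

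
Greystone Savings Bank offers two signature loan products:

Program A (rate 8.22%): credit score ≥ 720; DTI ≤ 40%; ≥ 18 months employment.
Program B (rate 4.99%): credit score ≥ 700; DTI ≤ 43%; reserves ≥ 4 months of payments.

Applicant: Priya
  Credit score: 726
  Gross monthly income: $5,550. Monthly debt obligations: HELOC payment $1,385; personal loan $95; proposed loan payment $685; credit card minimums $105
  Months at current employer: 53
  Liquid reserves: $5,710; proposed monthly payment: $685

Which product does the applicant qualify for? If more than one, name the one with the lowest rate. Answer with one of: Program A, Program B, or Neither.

Program B

Total debts = (1,385 + 95 + 685 + 105) = 2,270; DTI = 2,270/5,550 = 40.9%.
Reserves = 5,710/685 = 8.3 months.
Program A: score 726 ≥ 720; DTI 40.9% > 40%; employment 53 ≥ 18 mo → does not qualify.
Program B: score 726 ≥ 700; DTI 40.9% ≤ 43%; reserves 8.3 ≥ 4 mo → qualifies.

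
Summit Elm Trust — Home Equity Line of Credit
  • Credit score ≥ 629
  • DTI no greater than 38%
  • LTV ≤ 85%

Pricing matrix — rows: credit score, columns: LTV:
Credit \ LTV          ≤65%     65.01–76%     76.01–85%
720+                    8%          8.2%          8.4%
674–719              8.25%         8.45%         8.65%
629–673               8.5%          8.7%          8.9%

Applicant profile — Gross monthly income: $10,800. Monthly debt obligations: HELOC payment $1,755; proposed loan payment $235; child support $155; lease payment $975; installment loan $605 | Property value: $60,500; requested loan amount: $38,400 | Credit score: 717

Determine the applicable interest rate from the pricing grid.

8.25%

Credit score 717 ≥ 629; Total monthly debts = (1,755 + 235 + 155 + 975 + 605) = 3,725. DTI = 3,725/10,800 = 34.5% ≤ 38%
LTV = 38,400/60,500 = 63.5% ≤ 85%
Row: 717 falls in 674–719. Column: 63.5% falls in ≤65%. Rate = 8.25%.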